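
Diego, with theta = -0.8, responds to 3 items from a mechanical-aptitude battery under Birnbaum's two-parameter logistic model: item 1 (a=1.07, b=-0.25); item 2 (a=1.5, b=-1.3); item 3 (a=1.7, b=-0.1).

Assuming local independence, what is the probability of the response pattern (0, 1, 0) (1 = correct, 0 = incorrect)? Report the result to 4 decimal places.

0.3349

P(theta) = 1 / (1 + exp(−a(theta − b)))
P_1 = 1/(1+e^{0.5885}) = 0.3570
P_2 = 1/(1+e^{-0.7500}) = 0.6792
P_3 = 1/(1+e^{1.1900}) = 0.2333
L = (1−P_1) × P_2 × (1−P_3) = 0.6430 × 0.6792 × 0.7667 = 0.33486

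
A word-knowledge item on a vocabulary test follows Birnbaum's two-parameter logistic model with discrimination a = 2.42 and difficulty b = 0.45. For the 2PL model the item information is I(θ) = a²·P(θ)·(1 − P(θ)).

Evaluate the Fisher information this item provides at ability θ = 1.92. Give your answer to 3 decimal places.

0.158

P = 1/(1+e^{-3.5574}) = 0.9723
P(1−P) = 0.9723 × 0.0277 = 0.0270
I = a² × P(1−P) = 2.42² × 0.0270 = 0.15785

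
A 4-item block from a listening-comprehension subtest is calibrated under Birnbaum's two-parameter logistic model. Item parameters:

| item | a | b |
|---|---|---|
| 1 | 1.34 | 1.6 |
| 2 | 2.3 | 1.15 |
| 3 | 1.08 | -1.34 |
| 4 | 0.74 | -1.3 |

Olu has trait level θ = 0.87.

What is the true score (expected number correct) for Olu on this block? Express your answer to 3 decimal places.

2.366

P(θ) = 1 / (1 + exp(−a(θ − b)))
P_1 = 1/(1+e^{0.9782}) = 0.2732
P_2 = 1/(1+e^{0.6440}) = 0.3443
P_3 = 1/(1+e^{-2.3868}) = 0.9158
P_4 = 1/(1+e^{-1.6058}) = 0.8328
E[score] = 0.2732 + 0.3443 + 0.9158 + 0.8328 = 2.3662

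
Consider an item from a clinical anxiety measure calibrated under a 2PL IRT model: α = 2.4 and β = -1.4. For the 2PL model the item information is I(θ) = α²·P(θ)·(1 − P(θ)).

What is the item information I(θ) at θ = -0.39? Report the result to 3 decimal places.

P = 1/(1+e^{-2.4240}) = 0.9186
P(1−P) = 0.9186 × 0.0814 = 0.0747
I = α² × P(1−P) = 2.4² × 0.0747 = 0.43051

0.431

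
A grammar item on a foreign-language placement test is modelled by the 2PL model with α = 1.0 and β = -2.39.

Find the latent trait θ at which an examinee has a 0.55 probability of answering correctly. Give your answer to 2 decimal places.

P(θ) = 1 / (1 + exp(−α(θ − β)))
logit = ln(0.5500/0.4500) = 0.2007
θ = β + logit/(α) = -2.39 + 0.2007/1.0000 = -2.1893

-2.19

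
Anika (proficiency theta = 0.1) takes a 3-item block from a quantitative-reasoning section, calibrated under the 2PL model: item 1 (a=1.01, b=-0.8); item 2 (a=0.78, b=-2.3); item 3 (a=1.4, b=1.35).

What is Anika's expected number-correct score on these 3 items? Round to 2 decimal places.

1.73

P(theta) = 1 / (1 + exp(−a(theta − b)))
P_1 = 1/(1+e^{-0.9090}) = 0.7128
P_2 = 1/(1+e^{-1.8720}) = 0.8667
P_3 = 1/(1+e^{1.7500}) = 0.1480
E[score] = 0.7128 + 0.8667 + 0.1480 = 1.7275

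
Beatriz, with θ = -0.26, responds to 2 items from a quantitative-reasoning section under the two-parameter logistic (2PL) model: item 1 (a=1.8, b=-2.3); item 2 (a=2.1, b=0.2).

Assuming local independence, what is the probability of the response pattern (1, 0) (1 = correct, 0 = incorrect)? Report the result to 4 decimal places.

0.7064

P(θ) = 1 / (1 + exp(−a(θ − b)))
P_1 = 1/(1+e^{-3.6720}) = 0.9752
P_2 = 1/(1+e^{0.9660}) = 0.2757
L = P_1 × (1−P_2) = 0.9752 × 0.7243 = 0.70636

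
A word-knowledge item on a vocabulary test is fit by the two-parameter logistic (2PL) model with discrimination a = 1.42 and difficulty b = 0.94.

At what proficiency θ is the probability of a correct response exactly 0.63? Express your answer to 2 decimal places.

P(θ) = 1 / (1 + exp(−a(θ − b)))
logit = ln(0.6300/0.3700) = 0.5322
θ = b + logit/(a) = 0.94 + 0.5322/1.4200 = 1.3148

1.31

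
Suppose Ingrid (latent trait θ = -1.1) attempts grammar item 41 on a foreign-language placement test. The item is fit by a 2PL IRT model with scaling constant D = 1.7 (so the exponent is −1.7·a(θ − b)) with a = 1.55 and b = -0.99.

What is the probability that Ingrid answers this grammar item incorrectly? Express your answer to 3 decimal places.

P(θ) = 1 / (1 + exp(−D·a(θ − b)))
Exponent: 1.7 × 1.55 × (-1.1 − (-0.99)) = -0.2899
1/(1 + e^{0.2899}) = 0.4280
P = 0.4280
P(incorrect) = 1 − 0.4280 = 0.5720

0.572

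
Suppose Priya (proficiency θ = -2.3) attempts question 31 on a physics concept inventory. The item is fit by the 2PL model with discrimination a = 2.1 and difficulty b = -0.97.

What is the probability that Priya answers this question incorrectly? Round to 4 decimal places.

0.9423

P(θ) = 1 / (1 + exp(−a(θ − b)))
Exponent: 2.1 × (-2.3 − (-0.97)) = -2.7930
1/(1 + e^{2.7930}) = 0.0577
P(incorrect) = 1 − 0.0577 = 0.9423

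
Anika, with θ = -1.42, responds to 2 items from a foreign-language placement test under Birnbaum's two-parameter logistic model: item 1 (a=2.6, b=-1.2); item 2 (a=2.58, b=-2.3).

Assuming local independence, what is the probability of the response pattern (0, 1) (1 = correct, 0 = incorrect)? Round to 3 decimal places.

0.579

P(θ) = 1 / (1 + exp(−a(θ − b)))
P_1 = 1/(1+e^{0.5720}) = 0.3608
P_2 = 1/(1+e^{-2.2704}) = 0.9064
L = (1−P_1) × P_2 = 0.6392 × 0.9064 = 0.57939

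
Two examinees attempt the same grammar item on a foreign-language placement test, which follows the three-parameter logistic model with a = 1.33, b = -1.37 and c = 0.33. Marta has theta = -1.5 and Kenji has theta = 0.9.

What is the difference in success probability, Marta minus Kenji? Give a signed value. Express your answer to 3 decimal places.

P(theta) = c + (1 − c) · 1 / (1 + exp(−a(theta − b)))
P(Marta) = 0.6361  [exponent -0.1729]
P(Kenji) = 0.9688  [exponent 3.0191]
Difference = 0.6361 − 0.9688 = -0.3327

-0.333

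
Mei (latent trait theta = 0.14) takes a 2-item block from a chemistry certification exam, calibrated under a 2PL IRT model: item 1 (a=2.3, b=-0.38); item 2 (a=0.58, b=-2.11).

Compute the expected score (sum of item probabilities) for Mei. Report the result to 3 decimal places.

1.554

P(theta) = 1 / (1 + exp(−a(theta − b)))
P_1 = 1/(1+e^{-1.1960}) = 0.7678
P_2 = 1/(1+e^{-1.3050}) = 0.7867
E[score] = 0.7678 + 0.7867 = 1.5545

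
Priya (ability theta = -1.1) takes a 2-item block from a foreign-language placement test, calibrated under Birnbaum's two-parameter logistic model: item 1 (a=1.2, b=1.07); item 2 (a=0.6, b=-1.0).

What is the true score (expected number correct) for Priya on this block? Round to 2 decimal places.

P(theta) = 1 / (1 + exp(−a(theta − b)))
P_1 = 1/(1+e^{2.6040}) = 0.0689
P_2 = 1/(1+e^{0.0600}) = 0.4850
E[score] = 0.0689 + 0.4850 = 0.5539

0.55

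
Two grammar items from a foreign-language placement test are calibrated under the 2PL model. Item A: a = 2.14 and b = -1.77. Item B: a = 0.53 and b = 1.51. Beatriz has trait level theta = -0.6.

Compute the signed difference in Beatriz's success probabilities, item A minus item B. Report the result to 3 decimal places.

0.678

P(theta) = 1 / (1 + exp(−a(theta − b)))
P_A = 0.9244
P_B = 0.2463
P_A − P_B = 0.6781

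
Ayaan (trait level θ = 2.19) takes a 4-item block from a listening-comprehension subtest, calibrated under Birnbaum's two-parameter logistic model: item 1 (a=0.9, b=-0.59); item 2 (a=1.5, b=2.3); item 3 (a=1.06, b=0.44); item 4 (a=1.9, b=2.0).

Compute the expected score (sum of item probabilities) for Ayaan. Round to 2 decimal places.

P(θ) = 1 / (1 + exp(−a(θ − b)))
P_1 = 1/(1+e^{-2.5020}) = 0.9243
P_2 = 1/(1+e^{0.1650}) = 0.4588
P_3 = 1/(1+e^{-1.8550}) = 0.8647
P_4 = 1/(1+e^{-0.3610}) = 0.5893
E[score] = 0.9243 + 0.4588 + 0.8647 + 0.5893 = 2.8371

2.84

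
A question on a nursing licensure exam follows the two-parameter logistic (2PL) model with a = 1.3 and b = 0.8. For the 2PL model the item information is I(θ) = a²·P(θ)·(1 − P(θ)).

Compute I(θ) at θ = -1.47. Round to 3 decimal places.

0.080

P = 1/(1+e^{2.9510}) = 0.0497
P(1−P) = 0.0497 × 0.9503 = 0.0472
I = a² × P(1−P) = 1.3² × 0.0472 = 0.07980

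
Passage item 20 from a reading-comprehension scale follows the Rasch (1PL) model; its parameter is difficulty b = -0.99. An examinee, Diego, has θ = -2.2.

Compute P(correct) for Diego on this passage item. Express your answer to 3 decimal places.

0.230

P(θ) = 1 / (1 + exp(−(θ − b)))
Exponent: (-2.2 − (-0.99)) = -1.2100
1/(1 + e^{1.2100}) = 0.2297
P = 0.2297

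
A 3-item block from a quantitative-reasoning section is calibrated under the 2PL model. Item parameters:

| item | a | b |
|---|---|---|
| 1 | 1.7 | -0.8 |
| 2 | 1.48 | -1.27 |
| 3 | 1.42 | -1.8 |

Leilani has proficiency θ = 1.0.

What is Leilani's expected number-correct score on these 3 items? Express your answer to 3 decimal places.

2.903

P(θ) = 1 / (1 + exp(−a(θ − b)))
P_1 = 1/(1+e^{-3.0600}) = 0.9552
P_2 = 1/(1+e^{-3.3596}) = 0.9664
P_3 = 1/(1+e^{-3.9760}) = 0.9816
E[score] = 0.9552 + 0.9664 + 0.9816 = 2.9032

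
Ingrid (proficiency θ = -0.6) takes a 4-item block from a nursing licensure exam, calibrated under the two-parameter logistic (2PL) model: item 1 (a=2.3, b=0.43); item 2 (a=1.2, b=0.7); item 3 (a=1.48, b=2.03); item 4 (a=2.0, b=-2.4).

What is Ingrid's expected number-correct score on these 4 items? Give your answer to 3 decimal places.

1.253

P(θ) = 1 / (1 + exp(−a(θ − b)))
P_1 = 1/(1+e^{2.3690}) = 0.0856
P_2 = 1/(1+e^{1.5600}) = 0.1736
P_3 = 1/(1+e^{3.8924}) = 0.0200
P_4 = 1/(1+e^{-3.6000}) = 0.9734
E[score] = 0.0856 + 0.1736 + 0.0200 + 0.9734 = 1.2526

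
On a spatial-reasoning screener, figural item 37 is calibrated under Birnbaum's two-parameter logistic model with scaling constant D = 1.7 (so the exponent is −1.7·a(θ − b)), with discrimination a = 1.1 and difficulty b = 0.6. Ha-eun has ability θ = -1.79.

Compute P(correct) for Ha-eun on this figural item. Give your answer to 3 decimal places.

0.011

P(θ) = 1 / (1 + exp(−D·a(θ − b)))
Exponent: 1.7 × 1.1 × (-1.79 − 0.6) = -4.4693
1/(1 + e^{4.4693}) = 0.0113
P = 0.0113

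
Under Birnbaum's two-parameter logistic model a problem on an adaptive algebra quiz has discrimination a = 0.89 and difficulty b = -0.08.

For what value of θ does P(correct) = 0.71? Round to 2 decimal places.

P(θ) = 1 / (1 + exp(−a(θ − b)))
logit = ln(0.7100/0.2900) = 0.8954
θ = b + logit/(a) = -0.08 + 0.8954/0.8900 = 0.9260

0.93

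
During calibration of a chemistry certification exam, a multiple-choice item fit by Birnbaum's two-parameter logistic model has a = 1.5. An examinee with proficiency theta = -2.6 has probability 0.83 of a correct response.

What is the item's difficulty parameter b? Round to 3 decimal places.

-3.657

P(theta) = 1 / (1 + exp(−a(theta − b)))
logit(0.83) = ln(0.83/0.17) = 1.5856
b = theta − logit/(a) = -2.6 − 1.5856/1.5000 = -3.6571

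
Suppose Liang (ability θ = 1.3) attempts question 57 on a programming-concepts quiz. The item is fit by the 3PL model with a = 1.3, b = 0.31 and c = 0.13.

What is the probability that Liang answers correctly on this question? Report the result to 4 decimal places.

P(θ) = c + (1 − c) · 1 / (1 + exp(−a(θ − b)))
Exponent: 1.3 × (1.3 − 0.31) = 1.2870
1/(1 + e^{-1.2870}) = 0.7836
P = 0.13 + 0.87 × 0.7836 = 0.8118

0.8118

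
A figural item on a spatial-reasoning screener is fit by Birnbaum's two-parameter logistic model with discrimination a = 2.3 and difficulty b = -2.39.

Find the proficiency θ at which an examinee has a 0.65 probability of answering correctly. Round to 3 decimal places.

-2.121

P(θ) = 1 / (1 + exp(−a(θ − b)))
logit = ln(0.6500/0.3500) = 0.6190
θ = b + logit/(a) = -2.39 + 0.6190/2.3000 = -2.1209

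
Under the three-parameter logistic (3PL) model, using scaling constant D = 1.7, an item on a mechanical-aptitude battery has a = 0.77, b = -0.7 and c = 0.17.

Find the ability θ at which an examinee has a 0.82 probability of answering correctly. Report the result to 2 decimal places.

P(θ) = c + (1 − c) · 1 / (1 + exp(−D·a(θ − b)))
Remove guessing floor: (0.82 − 0.17)/(1 − 0.17) = 0.7831
logit = ln(0.7831/0.2169) = 1.2840
θ = b + logit/(1.7·a) = -0.7 + 1.2840/1.3090 = 0.2809

0.28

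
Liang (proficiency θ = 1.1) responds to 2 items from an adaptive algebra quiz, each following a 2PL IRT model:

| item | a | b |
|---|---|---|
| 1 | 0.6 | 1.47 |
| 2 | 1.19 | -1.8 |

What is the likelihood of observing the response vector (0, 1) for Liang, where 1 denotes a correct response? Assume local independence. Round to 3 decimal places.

P(θ) = 1 / (1 + exp(−a(θ − b)))
P_1 = 1/(1+e^{0.2220}) = 0.4447
P_2 = 1/(1+e^{-3.4510}) = 0.9693
L = (1−P_1) × P_2 = 0.5553 × 0.9693 = 0.53820

0.538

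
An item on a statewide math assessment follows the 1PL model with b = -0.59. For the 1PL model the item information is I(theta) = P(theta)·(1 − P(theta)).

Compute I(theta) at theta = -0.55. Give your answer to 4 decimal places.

0.2499

P = 1/(1+e^{-0.0400}) = 0.5100
P(1−P) = 0.5100 × 0.4900 = 0.2499
I = P(1−P) = 0.24990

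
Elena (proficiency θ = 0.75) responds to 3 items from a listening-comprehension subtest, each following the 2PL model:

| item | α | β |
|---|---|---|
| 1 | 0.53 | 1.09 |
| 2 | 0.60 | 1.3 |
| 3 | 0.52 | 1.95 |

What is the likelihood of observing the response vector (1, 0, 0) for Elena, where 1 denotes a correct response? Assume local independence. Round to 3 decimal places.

P(θ) = 1 / (1 + exp(−α(θ − β)))
P_1 = 1/(1+e^{0.1802}) = 0.4551
P_2 = 1/(1+e^{0.3300}) = 0.4182
P_3 = 1/(1+e^{0.6240}) = 0.3489
L = P_1 × (1−P_2) × (1−P_3) = 0.4551 × 0.5818 × 0.6511 = 0.17238

0.172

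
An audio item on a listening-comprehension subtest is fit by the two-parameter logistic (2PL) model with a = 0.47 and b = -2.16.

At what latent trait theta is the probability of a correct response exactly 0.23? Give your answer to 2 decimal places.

P(theta) = 1 / (1 + exp(−a(theta − b)))
logit = ln(0.2300/0.7700) = -1.2083
theta = b + logit/(a) = -2.16 + (-1.2083)/0.4700 = -4.7309

-4.73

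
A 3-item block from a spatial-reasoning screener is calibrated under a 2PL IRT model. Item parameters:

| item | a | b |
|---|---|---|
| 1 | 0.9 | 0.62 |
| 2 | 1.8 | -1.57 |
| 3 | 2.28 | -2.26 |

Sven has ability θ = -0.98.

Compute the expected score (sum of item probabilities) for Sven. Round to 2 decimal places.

1.88

P(θ) = 1 / (1 + exp(−a(θ − b)))
P_1 = 1/(1+e^{1.4400}) = 0.1915
P_2 = 1/(1+e^{-1.0620}) = 0.7431
P_3 = 1/(1+e^{-2.9184}) = 0.9487
E[score] = 0.1915 + 0.7431 + 0.9487 = 1.8834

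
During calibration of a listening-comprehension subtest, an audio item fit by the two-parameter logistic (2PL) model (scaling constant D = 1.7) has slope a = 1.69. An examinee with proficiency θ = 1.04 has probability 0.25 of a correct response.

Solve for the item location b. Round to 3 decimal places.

1.422

P(θ) = 1 / (1 + exp(−D·a(θ − b)))
logit(0.25) = ln(0.25/0.75) = -1.0986
b = θ − logit/(1.7·a) = 1.04 − (-1.0986)/2.8730 = 1.4224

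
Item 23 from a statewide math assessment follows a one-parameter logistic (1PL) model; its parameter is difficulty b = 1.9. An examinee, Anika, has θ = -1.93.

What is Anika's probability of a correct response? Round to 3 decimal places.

P(θ) = 1 / (1 + exp(−(θ − b)))
Exponent: (-1.93 − 1.9) = -3.8300
1/(1 + e^{3.8300}) = 0.0212
P = 0.0212

0.021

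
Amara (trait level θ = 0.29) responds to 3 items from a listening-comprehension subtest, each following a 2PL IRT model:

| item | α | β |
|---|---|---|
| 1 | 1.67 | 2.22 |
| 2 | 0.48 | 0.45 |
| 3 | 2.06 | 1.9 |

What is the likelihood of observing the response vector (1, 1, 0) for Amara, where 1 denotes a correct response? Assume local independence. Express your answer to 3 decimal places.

P(θ) = 1 / (1 + exp(−α(θ − β)))
P_1 = 1/(1+e^{3.2231}) = 0.0383
P_2 = 1/(1+e^{0.0768}) = 0.4808
P_3 = 1/(1+e^{3.3166}) = 0.0350
L = P_1 × P_2 × (1−P_3) = 0.0383 × 0.4808 × 0.9650 = 0.01777

0.018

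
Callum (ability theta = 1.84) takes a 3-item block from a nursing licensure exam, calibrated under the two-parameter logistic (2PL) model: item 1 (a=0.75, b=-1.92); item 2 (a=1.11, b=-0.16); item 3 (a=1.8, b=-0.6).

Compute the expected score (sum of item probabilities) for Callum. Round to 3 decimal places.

P(theta) = 1 / (1 + exp(−a(theta − b)))
P_1 = 1/(1+e^{-2.8200}) = 0.9437
P_2 = 1/(1+e^{-2.2200}) = 0.9020
P_3 = 1/(1+e^{-4.3920}) = 0.9878
E[score] = 0.9437 + 0.9020 + 0.9878 = 2.8336

2.834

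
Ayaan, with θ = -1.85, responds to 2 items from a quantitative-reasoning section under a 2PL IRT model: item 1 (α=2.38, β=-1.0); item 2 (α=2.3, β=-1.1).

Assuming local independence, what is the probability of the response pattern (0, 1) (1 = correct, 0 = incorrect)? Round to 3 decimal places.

P(θ) = 1 / (1 + exp(−α(θ − β)))
P_1 = 1/(1+e^{2.0230}) = 0.1168
P_2 = 1/(1+e^{1.7250}) = 0.1512
L = (1−P_1) × P_2 = 0.8832 × 0.1512 = 0.13356

0.134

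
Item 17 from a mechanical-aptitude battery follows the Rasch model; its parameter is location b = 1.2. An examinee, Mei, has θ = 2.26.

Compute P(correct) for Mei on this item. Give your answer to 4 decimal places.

P(θ) = 1 / (1 + exp(−(θ − b)))
Exponent: (2.26 − 1.2) = 1.0600
1/(1 + e^{-1.0600}) = 0.7427
P = 0.7427

0.7427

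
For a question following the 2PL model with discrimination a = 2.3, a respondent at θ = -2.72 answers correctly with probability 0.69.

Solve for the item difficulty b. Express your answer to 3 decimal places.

-3.068

P(θ) = 1 / (1 + exp(−a(θ − b)))
logit(0.69) = ln(0.69/0.31) = 0.8001
b = θ − logit/(a) = -2.72 − 0.8001/2.3000 = -3.0679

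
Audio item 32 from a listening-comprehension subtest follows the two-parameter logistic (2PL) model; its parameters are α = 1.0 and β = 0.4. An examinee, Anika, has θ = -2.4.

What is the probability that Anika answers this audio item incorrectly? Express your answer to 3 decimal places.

0.943

P(θ) = 1 / (1 + exp(−α(θ − β)))
Exponent: 1.0 × (-2.4 − 0.4) = -2.8000
1/(1 + e^{2.8000}) = 0.0573
P(incorrect) = 1 − 0.0573 = 0.9427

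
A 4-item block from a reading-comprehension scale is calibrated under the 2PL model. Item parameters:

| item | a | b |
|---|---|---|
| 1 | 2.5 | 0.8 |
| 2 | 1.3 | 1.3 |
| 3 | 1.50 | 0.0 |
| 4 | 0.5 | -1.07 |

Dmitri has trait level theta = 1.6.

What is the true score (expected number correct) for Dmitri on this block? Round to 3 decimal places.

P(theta) = 1 / (1 + exp(−a(theta − b)))
P_1 = 1/(1+e^{-2.0000}) = 0.8808
P_2 = 1/(1+e^{-0.3900}) = 0.5963
P_3 = 1/(1+e^{-2.4000}) = 0.9168
P_4 = 1/(1+e^{-1.3350}) = 0.7917
E[score] = 0.8808 + 0.5963 + 0.9168 + 0.7917 = 3.1856

3.186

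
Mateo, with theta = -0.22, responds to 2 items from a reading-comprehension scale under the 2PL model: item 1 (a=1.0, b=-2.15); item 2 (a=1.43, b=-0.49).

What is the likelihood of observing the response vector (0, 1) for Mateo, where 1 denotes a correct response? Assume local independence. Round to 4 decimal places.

0.0755

P(theta) = 1 / (1 + exp(−a(theta − b)))
P_1 = 1/(1+e^{-1.9300}) = 0.8732
P_2 = 1/(1+e^{-0.3861}) = 0.5953
L = (1−P_1) × P_2 = 0.1268 × 0.5953 = 0.07546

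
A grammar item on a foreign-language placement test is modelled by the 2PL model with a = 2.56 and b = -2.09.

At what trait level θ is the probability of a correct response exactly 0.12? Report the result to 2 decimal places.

-2.87

P(θ) = 1 / (1 + exp(−a(θ − b)))
logit = ln(0.1200/0.8800) = -1.9924
θ = b + logit/(a) = -2.09 + (-1.9924)/2.5600 = -2.8683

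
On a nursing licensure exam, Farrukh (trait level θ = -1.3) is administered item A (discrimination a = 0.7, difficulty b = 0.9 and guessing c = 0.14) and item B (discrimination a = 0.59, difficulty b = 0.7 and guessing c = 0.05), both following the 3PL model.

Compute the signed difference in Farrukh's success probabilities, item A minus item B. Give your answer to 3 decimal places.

P(θ) = c + (1 − c) · 1 / (1 + exp(−a(θ − b)))
P_A = 0.2918
P_B = 0.2733
P_A − P_B = 0.0185

0.019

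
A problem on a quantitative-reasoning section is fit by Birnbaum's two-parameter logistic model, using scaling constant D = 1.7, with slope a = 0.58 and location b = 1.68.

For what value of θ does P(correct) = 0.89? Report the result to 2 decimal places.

3.80

P(θ) = 1 / (1 + exp(−D·a(θ − b)))
logit = ln(0.8900/0.1100) = 2.0907
θ = b + logit/(1.7·a) = 1.68 + 2.0907/0.9860 = 3.8004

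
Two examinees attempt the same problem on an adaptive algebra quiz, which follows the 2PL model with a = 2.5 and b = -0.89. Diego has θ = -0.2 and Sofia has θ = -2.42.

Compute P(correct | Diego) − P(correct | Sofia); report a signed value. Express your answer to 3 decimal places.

0.827

P(θ) = 1 / (1 + exp(−a(θ − b)))
P(Diego) = 0.8488  [exponent 1.7250]
P(Sofia) = 0.0214  [exponent -3.8250]
Difference = 0.8488 − 0.0214 = 0.8274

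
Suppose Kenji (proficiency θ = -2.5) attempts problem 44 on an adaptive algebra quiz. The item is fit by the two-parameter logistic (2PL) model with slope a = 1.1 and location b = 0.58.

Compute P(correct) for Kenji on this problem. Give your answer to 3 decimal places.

0.033

P(θ) = 1 / (1 + exp(−a(θ − b)))
Exponent: 1.1 × (-2.5 − 0.58) = -3.3880
1/(1 + e^{3.3880}) = 0.0327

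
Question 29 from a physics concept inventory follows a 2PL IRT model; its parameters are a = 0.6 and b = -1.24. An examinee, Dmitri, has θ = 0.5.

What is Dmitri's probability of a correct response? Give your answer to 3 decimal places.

0.740

P(θ) = 1 / (1 + exp(−a(θ − b)))
Exponent: 0.6 × (0.5 − (-1.24)) = 1.0440
1/(1 + e^{-1.0440}) = 0.7396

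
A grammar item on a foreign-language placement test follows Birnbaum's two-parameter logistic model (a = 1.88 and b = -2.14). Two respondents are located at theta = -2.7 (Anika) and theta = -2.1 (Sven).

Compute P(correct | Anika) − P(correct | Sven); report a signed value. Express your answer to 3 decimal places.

P(theta) = 1 / (1 + exp(−a(theta − b)))
P(Anika) = 0.2587  [exponent -1.0528]
P(Sven) = 0.5188  [exponent 0.0752]
Difference = 0.2587 − 0.5188 = -0.2601

-0.260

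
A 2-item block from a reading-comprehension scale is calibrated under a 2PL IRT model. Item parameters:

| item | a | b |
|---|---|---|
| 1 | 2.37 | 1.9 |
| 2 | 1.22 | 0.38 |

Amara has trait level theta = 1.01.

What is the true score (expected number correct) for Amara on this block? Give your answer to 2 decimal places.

0.79

P(theta) = 1 / (1 + exp(−a(theta − b)))
P_1 = 1/(1+e^{2.1093}) = 0.1082
P_2 = 1/(1+e^{-0.7686}) = 0.6832
E[score] = 0.1082 + 0.6832 = 0.7914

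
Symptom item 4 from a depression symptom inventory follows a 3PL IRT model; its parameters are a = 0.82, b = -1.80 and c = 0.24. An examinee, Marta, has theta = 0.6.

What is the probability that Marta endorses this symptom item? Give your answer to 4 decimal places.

P(theta) = c + (1 − c) · 1 / (1 + exp(−a(theta − b)))
Exponent: 0.82 × (0.6 − (-1.80)) = 1.9680
1/(1 + e^{-1.9680}) = 0.8774
P = 0.24 + 0.76 × 0.8774 = 0.9068

0.9068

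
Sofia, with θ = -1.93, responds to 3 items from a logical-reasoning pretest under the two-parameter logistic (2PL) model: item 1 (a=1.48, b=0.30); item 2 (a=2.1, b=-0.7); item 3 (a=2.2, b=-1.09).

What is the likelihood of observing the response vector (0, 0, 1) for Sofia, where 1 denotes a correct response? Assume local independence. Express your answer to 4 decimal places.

0.1220

P(θ) = 1 / (1 + exp(−a(θ − b)))
P_1 = 1/(1+e^{3.3004}) = 0.0356
P_2 = 1/(1+e^{2.5830}) = 0.0702
P_3 = 1/(1+e^{1.8480}) = 0.1361
L = (1−P_1) × (1−P_2) × P_3 = 0.9644 × 0.9298 × 0.1361 = 0.12205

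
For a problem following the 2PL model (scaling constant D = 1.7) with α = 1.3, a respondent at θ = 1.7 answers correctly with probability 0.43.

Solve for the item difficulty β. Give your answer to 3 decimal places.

1.828

P(θ) = 1 / (1 + exp(−D·α(θ − β)))
logit(0.43) = ln(0.43/0.57) = -0.2819
β = θ − logit/(1.7·α) = 1.7 − (-0.2819)/2.2100 = 1.8275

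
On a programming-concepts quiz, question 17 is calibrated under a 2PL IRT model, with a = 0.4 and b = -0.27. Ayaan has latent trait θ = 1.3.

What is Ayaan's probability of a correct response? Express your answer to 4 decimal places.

0.6520

P(θ) = 1 / (1 + exp(−a(θ − b)))
Exponent: 0.4 × (1.3 − (-0.27)) = 0.6280
1/(1 + e^{-0.6280}) = 0.6520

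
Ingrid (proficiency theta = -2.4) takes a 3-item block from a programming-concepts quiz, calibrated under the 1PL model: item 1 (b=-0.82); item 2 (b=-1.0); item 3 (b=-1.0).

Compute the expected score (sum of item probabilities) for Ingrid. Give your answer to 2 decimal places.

0.57

P(theta) = 1 / (1 + exp(−(theta − b)))
P_1 = 1/(1+e^{1.5800}) = 0.1708
P_2 = 1/(1+e^{1.4000}) = 0.1978
P_3 = 1/(1+e^{1.4000}) = 0.1978
E[score] = 0.1708 + 0.1978 + 0.1978 = 0.5664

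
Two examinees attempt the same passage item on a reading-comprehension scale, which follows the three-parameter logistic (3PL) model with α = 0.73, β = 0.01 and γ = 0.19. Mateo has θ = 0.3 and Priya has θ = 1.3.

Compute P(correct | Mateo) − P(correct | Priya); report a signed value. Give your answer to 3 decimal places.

-0.135

P(θ) = γ + (1 − γ) · 1 / (1 + exp(−α(θ − β)))
P(Mateo) = 0.6377  [exponent 0.2117]
P(Priya) = 0.7727  [exponent 0.9417]
Difference = 0.6377 − 0.7727 = -0.1350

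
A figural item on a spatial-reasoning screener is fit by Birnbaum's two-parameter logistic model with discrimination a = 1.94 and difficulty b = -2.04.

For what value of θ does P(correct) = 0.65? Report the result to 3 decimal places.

P(θ) = 1 / (1 + exp(−a(θ − b)))
logit = ln(0.6500/0.3500) = 0.6190
θ = b + logit/(a) = -2.04 + 0.6190/1.9400 = -1.7209

-1.721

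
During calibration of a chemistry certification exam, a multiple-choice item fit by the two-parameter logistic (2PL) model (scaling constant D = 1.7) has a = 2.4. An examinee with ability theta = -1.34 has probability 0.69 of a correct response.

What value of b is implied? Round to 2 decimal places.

-1.54

P(theta) = 1 / (1 + exp(−D·a(theta − b)))
logit(0.69) = ln(0.69/0.31) = 0.8001
b = theta − logit/(1.7·a) = -1.34 − 0.8001/4.0800 = -1.5361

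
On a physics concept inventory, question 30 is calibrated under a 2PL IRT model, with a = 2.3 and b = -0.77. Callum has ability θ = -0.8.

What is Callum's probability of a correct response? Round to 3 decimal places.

0.483

P(θ) = 1 / (1 + exp(−a(θ − b)))
Exponent: 2.3 × (-0.8 − (-0.77)) = -0.0690
1/(1 + e^{0.0690}) = 0.4828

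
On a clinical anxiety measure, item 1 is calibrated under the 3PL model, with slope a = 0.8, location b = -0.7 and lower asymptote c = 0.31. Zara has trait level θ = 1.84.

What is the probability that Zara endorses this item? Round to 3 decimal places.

P(θ) = c + (1 − c) · 1 / (1 + exp(−a(θ − b)))
Exponent: 0.8 × (1.84 − (-0.7)) = 2.0320
1/(1 + e^{-2.0320}) = 0.8841
P = 0.31 + 0.69 × 0.8841 = 0.9200

0.920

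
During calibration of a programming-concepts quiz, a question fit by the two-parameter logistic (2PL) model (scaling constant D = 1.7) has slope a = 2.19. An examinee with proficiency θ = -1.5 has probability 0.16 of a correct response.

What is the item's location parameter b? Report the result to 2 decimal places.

P(θ) = 1 / (1 + exp(−D·a(θ − b)))
logit(0.16) = ln(0.16/0.84) = -1.6582
b = θ − logit/(1.7·a) = -1.5 − (-1.6582)/3.7230 = -1.0546

-1.05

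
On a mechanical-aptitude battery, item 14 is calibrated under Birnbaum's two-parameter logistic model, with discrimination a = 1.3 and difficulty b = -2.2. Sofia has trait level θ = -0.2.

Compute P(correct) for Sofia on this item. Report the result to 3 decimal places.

0.931

P(θ) = 1 / (1 + exp(−a(θ − b)))
Exponent: 1.3 × (-0.2 − (-2.2)) = 2.6000
1/(1 + e^{-2.6000}) = 0.9309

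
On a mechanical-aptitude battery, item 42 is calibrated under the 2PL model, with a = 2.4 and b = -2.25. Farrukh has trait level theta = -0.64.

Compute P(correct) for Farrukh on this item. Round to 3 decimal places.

P(theta) = 1 / (1 + exp(−a(theta − b)))
Exponent: 2.4 × (-0.64 − (-2.25)) = 3.8640
1/(1 + e^{-3.8640}) = 0.9794

0.979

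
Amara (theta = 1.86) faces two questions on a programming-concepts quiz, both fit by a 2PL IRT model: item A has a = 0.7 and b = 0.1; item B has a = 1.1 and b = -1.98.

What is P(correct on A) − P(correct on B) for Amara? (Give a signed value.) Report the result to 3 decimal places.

-0.211

P(theta) = 1 / (1 + exp(−a(theta − b)))
P_A = 0.7742
P_B = 0.9856
P_A − P_B = -0.2114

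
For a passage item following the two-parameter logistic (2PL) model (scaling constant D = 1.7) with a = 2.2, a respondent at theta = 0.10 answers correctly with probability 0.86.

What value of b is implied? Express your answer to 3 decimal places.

-0.385

P(theta) = 1 / (1 + exp(−D·a(theta − b)))
logit(0.86) = ln(0.86/0.14) = 1.8153
b = theta − logit/(1.7·a) = 0.10 − 1.8153/3.7400 = -0.3854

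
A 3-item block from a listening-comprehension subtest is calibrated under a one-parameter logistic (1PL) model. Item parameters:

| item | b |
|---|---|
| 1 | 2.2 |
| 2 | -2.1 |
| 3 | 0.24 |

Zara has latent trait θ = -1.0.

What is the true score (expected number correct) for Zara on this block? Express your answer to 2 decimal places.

1.01

P(θ) = 1 / (1 + exp(−(θ − b)))
P_1 = 1/(1+e^{3.2000}) = 0.0392
P_2 = 1/(1+e^{-1.1000}) = 0.7503
P_3 = 1/(1+e^{1.2400}) = 0.2244
E[score] = 0.0392 + 0.7503 + 0.2244 = 1.0139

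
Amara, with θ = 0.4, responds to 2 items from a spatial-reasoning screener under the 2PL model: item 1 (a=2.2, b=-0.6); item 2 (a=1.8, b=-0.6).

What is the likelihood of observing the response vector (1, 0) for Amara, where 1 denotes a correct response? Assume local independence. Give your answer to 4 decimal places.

P(θ) = 1 / (1 + exp(−a(θ − b)))
P_1 = 1/(1+e^{-2.2000}) = 0.9002
P_2 = 1/(1+e^{-1.8000}) = 0.8581
L = P_1 × (1−P_2) = 0.9002 × 0.1419 = 0.12770

0.1277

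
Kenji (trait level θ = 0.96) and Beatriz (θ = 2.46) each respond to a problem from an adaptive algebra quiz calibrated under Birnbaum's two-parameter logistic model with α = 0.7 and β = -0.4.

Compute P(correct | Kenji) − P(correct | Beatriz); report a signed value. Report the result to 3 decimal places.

P(θ) = 1 / (1 + exp(−α(θ − β)))
P(Kenji) = 0.7215  [exponent 0.9520]
P(Beatriz) = 0.8810  [exponent 2.0020]
Difference = 0.7215 − 0.8810 = -0.1595

-0.159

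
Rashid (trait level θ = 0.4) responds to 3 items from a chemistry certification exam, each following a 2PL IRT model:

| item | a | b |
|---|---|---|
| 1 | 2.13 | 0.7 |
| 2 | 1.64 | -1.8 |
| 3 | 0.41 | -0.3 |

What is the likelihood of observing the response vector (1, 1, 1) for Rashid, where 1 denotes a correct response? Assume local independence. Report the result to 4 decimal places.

P(θ) = 1 / (1 + exp(−a(θ − b)))
P_1 = 1/(1+e^{0.6390}) = 0.3455
P_2 = 1/(1+e^{-3.6080}) = 0.9736
P_3 = 1/(1+e^{-0.2870}) = 0.5713
L = P_1 × P_2 × P_3 = 0.3455 × 0.9736 × 0.5713 = 0.19215

0.1921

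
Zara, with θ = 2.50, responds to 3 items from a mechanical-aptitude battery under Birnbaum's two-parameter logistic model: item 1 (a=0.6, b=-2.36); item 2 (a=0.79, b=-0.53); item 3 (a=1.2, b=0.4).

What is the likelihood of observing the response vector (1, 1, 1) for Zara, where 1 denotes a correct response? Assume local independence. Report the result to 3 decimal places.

P(θ) = 1 / (1 + exp(−a(θ − b)))
P_1 = 1/(1+e^{-2.9160}) = 0.9486
P_2 = 1/(1+e^{-2.3937}) = 0.9163
P_3 = 1/(1+e^{-2.5200}) = 0.9255
L = P_1 × P_2 × P_3 = 0.9486 × 0.9163 × 0.9255 = 0.80454

0.805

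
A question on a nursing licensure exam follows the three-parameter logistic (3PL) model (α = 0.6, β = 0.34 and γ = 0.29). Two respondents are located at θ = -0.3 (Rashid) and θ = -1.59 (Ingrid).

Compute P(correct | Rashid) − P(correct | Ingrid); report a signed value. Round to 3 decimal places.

P(θ) = γ + (1 − γ) · 1 / (1 + exp(−α(θ − β)))
P(Rashid) = 0.5777  [exponent -0.3840]
P(Ingrid) = 0.4597  [exponent -1.1580]
Difference = 0.5777 − 0.4597 = 0.1180

0.118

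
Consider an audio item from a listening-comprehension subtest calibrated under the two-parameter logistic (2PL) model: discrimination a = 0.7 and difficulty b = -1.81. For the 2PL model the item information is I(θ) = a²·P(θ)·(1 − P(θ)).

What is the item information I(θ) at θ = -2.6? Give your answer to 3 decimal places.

P = 1/(1+e^{0.5530}) = 0.3652
P(1−P) = 0.3652 × 0.6348 = 0.2318
I = a² × P(1−P) = 0.7² × 0.2318 = 0.11359

0.114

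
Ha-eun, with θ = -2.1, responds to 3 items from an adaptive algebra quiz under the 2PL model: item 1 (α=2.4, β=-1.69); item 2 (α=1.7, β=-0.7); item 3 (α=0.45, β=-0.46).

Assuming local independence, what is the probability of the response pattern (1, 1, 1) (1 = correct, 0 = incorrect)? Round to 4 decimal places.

P(θ) = 1 / (1 + exp(−α(θ − β)))
P_1 = 1/(1+e^{0.9840}) = 0.2721
P_2 = 1/(1+e^{2.3800}) = 0.0847
P_3 = 1/(1+e^{0.7380}) = 0.3234
L = P_1 × P_2 × P_3 = 0.2721 × 0.0847 × 0.3234 = 0.00746

0.0075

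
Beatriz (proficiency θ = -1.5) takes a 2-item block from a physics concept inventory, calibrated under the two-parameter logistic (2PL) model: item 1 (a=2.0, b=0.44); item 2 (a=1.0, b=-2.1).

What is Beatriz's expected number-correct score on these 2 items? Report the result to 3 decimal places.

P(θ) = 1 / (1 + exp(−a(θ − b)))
P_1 = 1/(1+e^{3.8800}) = 0.0202
P_2 = 1/(1+e^{-0.6000}) = 0.6457
E[score] = 0.0202 + 0.6457 = 0.6659

0.666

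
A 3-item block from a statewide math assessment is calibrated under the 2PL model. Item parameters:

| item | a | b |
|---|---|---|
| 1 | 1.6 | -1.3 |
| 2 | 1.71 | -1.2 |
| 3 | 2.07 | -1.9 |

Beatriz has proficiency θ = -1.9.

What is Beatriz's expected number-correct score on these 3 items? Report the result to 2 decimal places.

P(θ) = 1 / (1 + exp(−a(θ − b)))
P_1 = 1/(1+e^{0.9600}) = 0.2769
P_2 = 1/(1+e^{1.1970}) = 0.2320
P_3 = 1/(1+e^{0.0000}) = 0.5000
E[score] = 0.2769 + 0.2320 + 0.5000 = 1.0089

1.01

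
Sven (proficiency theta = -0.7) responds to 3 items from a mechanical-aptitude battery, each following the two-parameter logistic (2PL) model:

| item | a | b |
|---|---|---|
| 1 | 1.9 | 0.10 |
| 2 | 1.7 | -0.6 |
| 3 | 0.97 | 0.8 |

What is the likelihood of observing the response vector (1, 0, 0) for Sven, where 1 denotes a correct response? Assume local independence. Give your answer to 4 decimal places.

0.0789

P(theta) = 1 / (1 + exp(−a(theta − b)))
P_1 = 1/(1+e^{1.5200}) = 0.1795
P_2 = 1/(1+e^{0.1700}) = 0.4576
P_3 = 1/(1+e^{1.4550}) = 0.1892
L = P_1 × (1−P_2) × (1−P_3) = 0.1795 × 0.5424 × 0.8108 = 0.07892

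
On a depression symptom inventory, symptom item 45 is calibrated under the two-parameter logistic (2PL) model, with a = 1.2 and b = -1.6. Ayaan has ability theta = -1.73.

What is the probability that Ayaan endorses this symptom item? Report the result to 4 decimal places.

P(theta) = 1 / (1 + exp(−a(theta − b)))
Exponent: 1.2 × (-1.73 − (-1.6)) = -0.1560
1/(1 + e^{0.1560}) = 0.4611

0.4611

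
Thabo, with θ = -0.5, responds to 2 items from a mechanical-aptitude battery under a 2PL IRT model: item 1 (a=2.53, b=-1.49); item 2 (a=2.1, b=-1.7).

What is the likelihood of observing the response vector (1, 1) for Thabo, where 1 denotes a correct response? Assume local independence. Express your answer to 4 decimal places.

0.8556

P(θ) = 1 / (1 + exp(−a(θ − b)))
P_1 = 1/(1+e^{-2.5047}) = 0.9245
P_2 = 1/(1+e^{-2.5200}) = 0.9255
L = P_1 × P_2 = 0.9245 × 0.9255 = 0.85563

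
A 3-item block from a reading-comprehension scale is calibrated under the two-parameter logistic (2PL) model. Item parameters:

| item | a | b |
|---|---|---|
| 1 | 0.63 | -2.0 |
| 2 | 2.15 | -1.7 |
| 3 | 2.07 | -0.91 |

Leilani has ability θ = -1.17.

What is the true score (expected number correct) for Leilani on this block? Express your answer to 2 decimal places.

P(θ) = 1 / (1 + exp(−a(θ − b)))
P_1 = 1/(1+e^{-0.5229}) = 0.6278
P_2 = 1/(1+e^{-1.1395}) = 0.7576
P_3 = 1/(1+e^{0.5382}) = 0.3686
E[score] = 0.6278 + 0.7576 + 0.3686 = 1.7540

1.75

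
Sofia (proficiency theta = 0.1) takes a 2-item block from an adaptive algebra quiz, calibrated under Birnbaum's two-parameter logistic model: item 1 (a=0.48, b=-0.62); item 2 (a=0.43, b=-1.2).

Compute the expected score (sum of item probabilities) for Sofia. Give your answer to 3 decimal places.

P(theta) = 1 / (1 + exp(−a(theta − b)))
P_1 = 1/(1+e^{-0.3456}) = 0.5856
P_2 = 1/(1+e^{-0.5590}) = 0.6362
E[score] = 0.5856 + 0.6362 = 1.2218

1.222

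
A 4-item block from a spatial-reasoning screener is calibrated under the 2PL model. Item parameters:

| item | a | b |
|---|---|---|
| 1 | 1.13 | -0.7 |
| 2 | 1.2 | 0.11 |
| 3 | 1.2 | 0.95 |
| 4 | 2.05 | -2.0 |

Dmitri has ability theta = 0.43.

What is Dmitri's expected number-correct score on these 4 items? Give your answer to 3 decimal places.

P(theta) = 1 / (1 + exp(−a(theta − b)))
P_1 = 1/(1+e^{-1.2769}) = 0.7819
P_2 = 1/(1+e^{-0.3840}) = 0.5948
P_3 = 1/(1+e^{0.6240}) = 0.3489
P_4 = 1/(1+e^{-4.9815}) = 0.9932
E[score] = 0.7819 + 0.5948 + 0.3489 + 0.9932 = 2.7188

2.719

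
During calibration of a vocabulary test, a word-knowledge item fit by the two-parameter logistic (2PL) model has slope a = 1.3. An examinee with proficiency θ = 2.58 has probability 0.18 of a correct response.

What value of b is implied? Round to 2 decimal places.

P(θ) = 1 / (1 + exp(−a(θ − b)))
logit(0.18) = ln(0.18/0.82) = -1.5163
b = θ − logit/(a) = 2.58 − (-1.5163)/1.3000 = 3.7464

3.75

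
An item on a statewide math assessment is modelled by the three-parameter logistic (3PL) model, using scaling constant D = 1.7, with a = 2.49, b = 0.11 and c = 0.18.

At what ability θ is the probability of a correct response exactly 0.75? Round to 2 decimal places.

0.30

P(θ) = c + (1 − c) · 1 / (1 + exp(−D·a(θ − b)))
Remove guessing floor: (0.75 − 0.18)/(1 − 0.18) = 0.6951
logit = ln(0.6951/0.3049) = 0.8242
θ = b + logit/(1.7·a) = 0.11 + 0.8242/4.2330 = 0.3047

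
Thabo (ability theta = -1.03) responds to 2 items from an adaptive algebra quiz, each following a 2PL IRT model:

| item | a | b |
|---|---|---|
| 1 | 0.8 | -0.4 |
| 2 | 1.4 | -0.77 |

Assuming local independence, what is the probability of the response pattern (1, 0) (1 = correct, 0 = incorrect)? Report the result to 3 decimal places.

0.222

P(theta) = 1 / (1 + exp(−a(theta − b)))
P_1 = 1/(1+e^{0.5040}) = 0.3766
P_2 = 1/(1+e^{0.3640}) = 0.4100
L = P_1 × (1−P_2) = 0.3766 × 0.5900 = 0.22220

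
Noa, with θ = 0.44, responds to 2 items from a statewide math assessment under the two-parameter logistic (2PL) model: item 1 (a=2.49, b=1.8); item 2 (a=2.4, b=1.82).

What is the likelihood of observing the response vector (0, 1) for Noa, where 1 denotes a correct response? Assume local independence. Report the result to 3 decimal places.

0.034

P(θ) = 1 / (1 + exp(−a(θ − b)))
P_1 = 1/(1+e^{3.3864}) = 0.0327
P_2 = 1/(1+e^{3.3120}) = 0.0352
L = (1−P_1) × P_2 = 0.9673 × 0.0352 = 0.03401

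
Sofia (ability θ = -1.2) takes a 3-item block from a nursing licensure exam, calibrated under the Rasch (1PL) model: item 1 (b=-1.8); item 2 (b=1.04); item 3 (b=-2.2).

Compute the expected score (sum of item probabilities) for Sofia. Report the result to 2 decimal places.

P(θ) = 1 / (1 + exp(−(θ − b)))
P_1 = 1/(1+e^{-0.6000}) = 0.6457
P_2 = 1/(1+e^{2.2400}) = 0.0962
P_3 = 1/(1+e^{-1.0000}) = 0.7311
E[score] = 0.6457 + 0.0962 + 0.7311 = 1.4729

1.47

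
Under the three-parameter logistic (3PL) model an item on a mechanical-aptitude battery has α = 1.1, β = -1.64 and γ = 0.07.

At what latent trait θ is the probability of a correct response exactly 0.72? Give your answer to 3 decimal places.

P(θ) = γ + (1 − γ) · 1 / (1 + exp(−α(θ − β)))
Remove guessing floor: (0.72 − 0.07)/(1 − 0.07) = 0.6989
logit = ln(0.6989/0.3011) = 0.8422
θ = β + logit/(α) = -1.64 + 0.8422/1.1000 = -0.8744

-0.874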